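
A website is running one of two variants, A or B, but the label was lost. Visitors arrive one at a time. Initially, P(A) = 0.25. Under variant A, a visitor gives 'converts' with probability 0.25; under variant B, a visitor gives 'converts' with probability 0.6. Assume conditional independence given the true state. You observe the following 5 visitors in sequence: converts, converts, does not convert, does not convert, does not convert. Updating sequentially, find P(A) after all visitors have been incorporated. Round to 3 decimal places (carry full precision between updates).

0.276

Each posterior becomes the prior for the next update.
After 'converts': P(A) = 0.25·0.2500 / (0.25·0.2500 + 0.6·0.7500) ≈ 0.1220
After 'converts': P(A) = 0.25·0.1220 / (0.25·0.1220 + 0.6·0.8780) ≈ 0.0547
After 'does not convert': P(A) = 0.75·0.0547 / (0.75·0.0547 + 0.4·0.9453) ≈ 0.0979
After 'does not convert': P(A) = 0.75·0.0979 / (0.75·0.0979 + 0.4·0.9021) ≈ 0.1691
After 'does not convert': P(A) = 0.75·0.1691 / (0.75·0.1691 + 0.4·0.8309) ≈ 0.2761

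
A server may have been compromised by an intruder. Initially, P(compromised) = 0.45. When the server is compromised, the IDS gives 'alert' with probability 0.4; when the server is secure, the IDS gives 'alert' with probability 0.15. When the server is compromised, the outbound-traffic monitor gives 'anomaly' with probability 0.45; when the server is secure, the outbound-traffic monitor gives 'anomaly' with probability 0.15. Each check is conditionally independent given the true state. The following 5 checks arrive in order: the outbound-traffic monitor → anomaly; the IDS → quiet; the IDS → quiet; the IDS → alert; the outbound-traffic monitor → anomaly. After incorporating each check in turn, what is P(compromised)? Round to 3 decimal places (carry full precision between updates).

0.907

After the outbound-traffic monitor='anomaly': P(compromised) = 0.45·0.4500 / (0.45·0.4500 + 0.15·0.5500) ≈ 0.7105
After the IDS='quiet': P(compromised) = 0.6·0.7105 / (0.6·0.7105 + 0.85·0.2895) ≈ 0.6341
After the IDS='quiet': P(compromised) = 0.6·0.6341 / (0.6·0.6341 + 0.85·0.3659) ≈ 0.5502
After the IDS='alert': P(compromised) = 0.4·0.5502 / (0.4·0.5502 + 0.15·0.4498) ≈ 0.7653
After the outbound-traffic monitor='anomaly': P(compromised) = 0.45·0.7653 / (0.45·0.7653 + 0.15·0.2347) ≈ 0.9073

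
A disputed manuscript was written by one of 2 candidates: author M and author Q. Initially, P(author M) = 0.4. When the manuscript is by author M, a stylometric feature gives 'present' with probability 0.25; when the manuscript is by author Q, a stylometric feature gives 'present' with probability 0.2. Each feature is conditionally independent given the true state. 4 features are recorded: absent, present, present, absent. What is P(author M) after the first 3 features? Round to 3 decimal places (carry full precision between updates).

0.494

After 'absent': P(author M) = 0.75·0.4000 / (0.75·0.4000 + 0.8·0.6000) ≈ 0.3846
After 'present': P(author M) = 0.25·0.3846 / (0.25·0.3846 + 0.2·0.6154) ≈ 0.4386
After 'present': P(author M) = 0.25·0.4386 / (0.25·0.4386 + 0.2·0.5614) ≈ 0.4941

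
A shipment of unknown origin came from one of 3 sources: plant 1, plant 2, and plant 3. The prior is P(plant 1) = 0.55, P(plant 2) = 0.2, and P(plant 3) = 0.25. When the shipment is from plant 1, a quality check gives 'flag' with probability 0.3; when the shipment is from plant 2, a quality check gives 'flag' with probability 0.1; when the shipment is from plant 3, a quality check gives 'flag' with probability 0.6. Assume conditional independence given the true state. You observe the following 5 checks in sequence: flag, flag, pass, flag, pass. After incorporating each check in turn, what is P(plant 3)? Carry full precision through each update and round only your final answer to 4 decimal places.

0.5374

After 'flag': normaliser = 0.3·0.5500 + 0.1·0.2000 + 0.6·0.2500; P(plant 1) ≈ 0.4925, P(plant 2) ≈ 0.0597, P(plant 3) ≈ 0.4478
After 'flag': normaliser = 0.3·0.4925 + 0.1·0.0597 + 0.6·0.4478; P(plant 1) ≈ 0.3498, P(plant 2) ≈ 0.0141, P(plant 3) ≈ 0.6360
After 'pass': normaliser = 0.7·0.3498 + 0.9·0.0141 + 0.4·0.6360; P(plant 1) ≈ 0.4783, P(plant 2) ≈ 0.0248, P(plant 3) ≈ 0.4969
After 'flag': normaliser = 0.3·0.4783 + 0.1·0.0248 + 0.6·0.4969; P(plant 1) ≈ 0.3231, P(plant 2) ≈ 0.0056, P(plant 3) ≈ 0.6713
After 'pass': normaliser = 0.7·0.3231 + 0.9·0.0056 + 0.4·0.6713; P(plant 1) ≈ 0.4526, P(plant 2) ≈ 0.0101, P(plant 3) ≈ 0.5374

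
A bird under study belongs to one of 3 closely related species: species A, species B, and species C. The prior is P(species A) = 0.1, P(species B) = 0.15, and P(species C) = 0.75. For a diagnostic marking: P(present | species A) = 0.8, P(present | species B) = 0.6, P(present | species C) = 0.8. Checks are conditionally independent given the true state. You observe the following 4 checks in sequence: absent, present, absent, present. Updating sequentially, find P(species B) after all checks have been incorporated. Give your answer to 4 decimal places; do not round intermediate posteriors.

0.2842

After 'absent': normaliser = 0.2·0.1000 + 0.4·0.1500 + 0.2·0.7500; P(species A) ≈ 0.0870, P(species B) ≈ 0.2609, P(species C) ≈ 0.6522
After 'present': normaliser = 0.8·0.0870 + 0.6·0.2609 + 0.8·0.6522; P(species A) ≈ 0.0930, P(species B) ≈ 0.2093, P(species C) ≈ 0.6977
After 'absent': normaliser = 0.2·0.0930 + 0.4·0.2093 + 0.2·0.6977; P(species A) ≈ 0.0769, P(species B) ≈ 0.3462, P(species C) ≈ 0.5769
After 'present': normaliser = 0.8·0.0769 + 0.6·0.3462 + 0.8·0.5769; P(species A) ≈ 0.0842, P(species B) ≈ 0.2842, P(species C) ≈ 0.6316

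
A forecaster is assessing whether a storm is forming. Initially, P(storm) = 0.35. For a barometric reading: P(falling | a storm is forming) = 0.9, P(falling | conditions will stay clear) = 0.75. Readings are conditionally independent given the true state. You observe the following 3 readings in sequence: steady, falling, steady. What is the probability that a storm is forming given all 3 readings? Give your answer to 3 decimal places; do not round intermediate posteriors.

0.094

After 'steady': P(storm) = 0.1·0.3500 / (0.1·0.3500 + 0.25·0.6500) ≈ 0.1772
After 'falling': P(storm) = 0.9·0.1772 / (0.9·0.1772 + 0.75·0.8228) ≈ 0.2054
After 'steady': P(storm) = 0.1·0.2054 / (0.1·0.2054 + 0.25·0.7946) ≈ 0.0937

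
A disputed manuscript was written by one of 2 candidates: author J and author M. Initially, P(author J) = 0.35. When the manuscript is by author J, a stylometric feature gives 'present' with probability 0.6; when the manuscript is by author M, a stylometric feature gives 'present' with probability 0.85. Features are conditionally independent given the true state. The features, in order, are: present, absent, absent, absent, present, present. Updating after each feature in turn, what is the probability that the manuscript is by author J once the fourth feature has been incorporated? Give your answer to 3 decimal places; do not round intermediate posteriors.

0.878

After 'present': P(author J) = 0.6·0.3500 / (0.6·0.3500 + 0.85·0.6500) ≈ 0.2754
After 'absent': P(author J) = 0.4·0.2754 / (0.4·0.2754 + 0.15·0.7246) ≈ 0.5034
After 'absent': P(author J) = 0.4·0.5034 / (0.4·0.5034 + 0.15·0.4966) ≈ 0.7299
After 'absent': P(author J) = 0.4·0.7299 / (0.4·0.7299 + 0.15·0.2701) ≈ 0.8782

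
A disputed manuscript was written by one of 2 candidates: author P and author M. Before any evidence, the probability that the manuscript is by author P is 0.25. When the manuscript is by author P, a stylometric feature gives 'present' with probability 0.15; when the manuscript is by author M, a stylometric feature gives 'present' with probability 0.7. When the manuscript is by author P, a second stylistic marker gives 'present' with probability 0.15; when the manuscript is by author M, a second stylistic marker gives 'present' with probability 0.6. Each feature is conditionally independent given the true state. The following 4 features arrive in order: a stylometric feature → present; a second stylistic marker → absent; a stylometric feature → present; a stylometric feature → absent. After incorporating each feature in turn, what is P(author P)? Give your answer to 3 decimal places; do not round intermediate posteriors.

After a stylometric feature='present': P(author P) = 0.15·0.2500 / (0.15·0.2500 + 0.7·0.7500) ≈ 0.0667
After a second stylistic marker='absent': P(author P) = 0.85·0.0667 / (0.85·0.0667 + 0.4·0.9333) ≈ 0.1318
After a stylometric feature='present': P(author P) = 0.15·0.1318 / (0.15·0.1318 + 0.7·0.8682) ≈ 0.0315
After a stylometric feature='absent': P(author P) = 0.85·0.0315 / (0.85·0.0315 + 0.3·0.9685) ≈ 0.0844

0.084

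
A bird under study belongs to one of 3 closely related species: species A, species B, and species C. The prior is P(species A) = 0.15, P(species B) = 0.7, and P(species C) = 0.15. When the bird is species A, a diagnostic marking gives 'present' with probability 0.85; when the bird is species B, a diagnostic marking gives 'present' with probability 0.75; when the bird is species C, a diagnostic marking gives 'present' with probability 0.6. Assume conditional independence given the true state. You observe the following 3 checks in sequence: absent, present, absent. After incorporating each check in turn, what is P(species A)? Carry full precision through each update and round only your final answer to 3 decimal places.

After 'absent': normaliser = 0.15·0.1500 + 0.25·0.7000 + 0.4·0.1500; P(species A) ≈ 0.0874, P(species B) ≈ 0.6796, P(species C) ≈ 0.2330
After 'present': normaliser = 0.85·0.0874 + 0.75·0.6796 + 0.6·0.2330; P(species A) ≈ 0.1026, P(species B) ≈ 0.7042, P(species C) ≈ 0.1932
After 'absent': normaliser = 0.15·0.1026 + 0.25·0.7042 + 0.4·0.1932; P(species A) ≈ 0.0573, P(species B) ≈ 0.6552, P(species C) ≈ 0.2875

0.057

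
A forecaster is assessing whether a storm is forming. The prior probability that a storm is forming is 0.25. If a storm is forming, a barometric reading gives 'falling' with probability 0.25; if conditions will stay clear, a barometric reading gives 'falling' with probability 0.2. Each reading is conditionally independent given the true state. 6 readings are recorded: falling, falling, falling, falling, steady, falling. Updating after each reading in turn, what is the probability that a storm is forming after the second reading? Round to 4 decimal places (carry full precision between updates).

0.3425

Apply Bayes' rule sequentially, carrying P(storm) forward.
After 'falling': P(storm) = 0.25·0.2500 / (0.25·0.2500 + 0.2·0.7500) ≈ 0.2941
After 'falling': P(storm) = 0.25·0.2941 / (0.25·0.2941 + 0.2·0.7059) ≈ 0.3425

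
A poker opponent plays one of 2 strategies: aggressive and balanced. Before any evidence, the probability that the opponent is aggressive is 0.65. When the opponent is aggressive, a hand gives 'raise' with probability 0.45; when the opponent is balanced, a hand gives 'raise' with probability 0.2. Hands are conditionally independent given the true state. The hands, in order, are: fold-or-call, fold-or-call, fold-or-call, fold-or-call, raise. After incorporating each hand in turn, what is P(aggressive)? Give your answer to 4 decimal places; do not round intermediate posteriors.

After 'fold-or-call': P(aggressive) = 0.55·0.6500 / (0.55·0.6500 + 0.8·0.3500) ≈ 0.5608
After 'fold-or-call': P(aggressive) = 0.55·0.5608 / (0.55·0.5608 + 0.8·0.4392) ≈ 0.4675
After 'fold-or-call': P(aggressive) = 0.55·0.4675 / (0.55·0.4675 + 0.8·0.5325) ≈ 0.3764
After 'fold-or-call': P(aggressive) = 0.55·0.3764 / (0.55·0.3764 + 0.8·0.6236) ≈ 0.2932
After 'raise': P(aggressive) = 0.45·0.2932 / (0.45·0.2932 + 0.2·0.7068) ≈ 0.4828

0.4828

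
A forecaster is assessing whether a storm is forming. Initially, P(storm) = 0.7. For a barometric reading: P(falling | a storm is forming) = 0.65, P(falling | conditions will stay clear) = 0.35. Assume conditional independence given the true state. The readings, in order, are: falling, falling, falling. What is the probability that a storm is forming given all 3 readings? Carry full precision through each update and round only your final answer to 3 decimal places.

After 'falling': P(storm) = 0.65·0.7000 / (0.65·0.7000 + 0.35·0.3000) ≈ 0.8125
After 'falling': P(storm) = 0.65·0.8125 / (0.65·0.8125 + 0.35·0.1875) ≈ 0.8895
After 'falling': P(storm) = 0.65·0.8895 / (0.65·0.8895 + 0.35·0.1105) ≈ 0.9373

0.937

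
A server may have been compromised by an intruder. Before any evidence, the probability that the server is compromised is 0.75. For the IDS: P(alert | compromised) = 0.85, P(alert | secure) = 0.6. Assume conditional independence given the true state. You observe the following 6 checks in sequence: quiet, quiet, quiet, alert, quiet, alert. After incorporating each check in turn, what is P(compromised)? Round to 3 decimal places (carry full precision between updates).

0.106

Each posterior becomes the prior for the next update.
After 'quiet': P(compromised) = 0.15·0.7500 / (0.15·0.7500 + 0.4·0.2500) ≈ 0.5294
After 'quiet': P(compromised) = 0.15·0.5294 / (0.15·0.5294 + 0.4·0.4706) ≈ 0.2967
After 'quiet': P(compromised) = 0.15·0.2967 / (0.15·0.2967 + 0.4·0.7033) ≈ 0.1366
After 'alert': P(compromised) = 0.85·0.1366 / (0.85·0.1366 + 0.6·0.8634) ≈ 0.1831
After 'quiet': P(compromised) = 0.15·0.1831 / (0.15·0.1831 + 0.4·0.8169) ≈ 0.0775
After 'alert': P(compromised) = 0.85·0.0775 / (0.85·0.0775 + 0.6·0.9225) ≈ 0.1064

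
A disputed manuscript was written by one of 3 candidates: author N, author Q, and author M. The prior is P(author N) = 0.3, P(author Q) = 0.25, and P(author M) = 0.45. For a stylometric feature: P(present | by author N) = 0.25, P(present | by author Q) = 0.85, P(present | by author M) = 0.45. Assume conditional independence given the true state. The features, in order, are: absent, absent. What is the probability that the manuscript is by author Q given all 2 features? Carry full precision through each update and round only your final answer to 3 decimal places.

After 'absent': normaliser = 0.75·0.3000 + 0.15·0.2500 + 0.55·0.4500; P(author N) ≈ 0.4412, P(author Q) ≈ 0.0735, P(author M) ≈ 0.4853
After 'absent': normaliser = 0.75·0.4412 + 0.15·0.0735 + 0.55·0.4853; P(author N) ≈ 0.5435, P(author Q) ≈ 0.0181, P(author M) ≈ 0.4384

0.018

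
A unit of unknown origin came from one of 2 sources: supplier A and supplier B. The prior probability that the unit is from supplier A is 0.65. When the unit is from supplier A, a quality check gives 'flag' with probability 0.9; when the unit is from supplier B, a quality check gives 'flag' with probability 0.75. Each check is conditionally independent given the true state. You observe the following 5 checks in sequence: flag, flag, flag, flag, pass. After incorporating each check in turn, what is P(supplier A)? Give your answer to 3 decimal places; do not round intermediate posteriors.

Each posterior becomes the prior for the next update.
After 'flag': P(supplier A) = 0.9·0.6500 / (0.9·0.6500 + 0.75·0.3500) ≈ 0.6903
After 'flag': P(supplier A) = 0.9·0.6903 / (0.9·0.6903 + 0.75·0.3097) ≈ 0.7278
After 'flag': P(supplier A) = 0.9·0.7278 / (0.9·0.7278 + 0.75·0.2722) ≈ 0.7624
After 'flag': P(supplier A) = 0.9·0.7624 / (0.9·0.7624 + 0.75·0.2376) ≈ 0.7939
After 'pass': P(supplier A) = 0.1·0.7939 / (0.1·0.7939 + 0.25·0.2061) ≈ 0.6064

0.606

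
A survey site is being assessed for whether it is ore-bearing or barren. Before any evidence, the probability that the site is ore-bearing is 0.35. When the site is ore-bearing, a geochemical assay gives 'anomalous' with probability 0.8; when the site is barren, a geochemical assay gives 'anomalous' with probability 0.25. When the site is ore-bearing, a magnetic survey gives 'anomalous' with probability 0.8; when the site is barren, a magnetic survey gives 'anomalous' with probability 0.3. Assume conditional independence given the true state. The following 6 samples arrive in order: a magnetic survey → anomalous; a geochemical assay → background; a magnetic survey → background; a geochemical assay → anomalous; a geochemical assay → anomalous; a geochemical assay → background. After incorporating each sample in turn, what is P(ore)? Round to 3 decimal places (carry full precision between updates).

After a magnetic survey='anomalous': P(ore) = 0.8·0.3500 / (0.8·0.3500 + 0.3·0.6500) ≈ 0.5895
After a geochemical assay='background': P(ore) = 0.2·0.5895 / (0.2·0.5895 + 0.75·0.4105) ≈ 0.2769
After a magnetic survey='background': P(ore) = 0.2·0.2769 / (0.2·0.2769 + 0.7·0.7231) ≈ 0.0986
After a geochemical assay='anomalous': P(ore) = 0.8·0.0986 / (0.8·0.0986 + 0.25·0.9014) ≈ 0.2593
After a geochemical assay='anomalous': P(ore) = 0.8·0.2593 / (0.8·0.2593 + 0.25·0.7407) ≈ 0.5284
After a geochemical assay='background': P(ore) = 0.2·0.5284 / (0.2·0.5284 + 0.75·0.4716) ≈ 0.2300

0.230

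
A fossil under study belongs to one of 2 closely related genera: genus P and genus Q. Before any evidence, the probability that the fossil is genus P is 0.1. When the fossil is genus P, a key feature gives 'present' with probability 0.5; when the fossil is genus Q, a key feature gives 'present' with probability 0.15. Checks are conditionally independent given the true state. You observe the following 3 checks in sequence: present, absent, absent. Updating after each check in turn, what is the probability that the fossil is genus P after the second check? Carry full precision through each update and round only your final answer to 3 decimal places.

After 'present': P(genus P) = 0.5·0.1000 / (0.5·0.1000 + 0.15·0.9000) ≈ 0.2703
After 'absent': P(genus P) = 0.5·0.2703 / (0.5·0.2703 + 0.85·0.7297) ≈ 0.1789

0.179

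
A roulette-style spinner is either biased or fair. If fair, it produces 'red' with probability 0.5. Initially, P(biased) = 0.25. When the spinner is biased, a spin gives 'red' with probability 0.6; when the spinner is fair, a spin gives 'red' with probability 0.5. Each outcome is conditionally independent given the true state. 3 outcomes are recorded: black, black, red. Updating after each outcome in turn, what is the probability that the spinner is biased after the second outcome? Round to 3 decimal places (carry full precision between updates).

After 'black': P(biased) = 0.4·0.2500 / (0.4·0.2500 + 0.5·0.7500) ≈ 0.2105
After 'black': P(biased) = 0.4·0.2105 / (0.4·0.2105 + 0.5·0.7895) ≈ 0.1758

0.176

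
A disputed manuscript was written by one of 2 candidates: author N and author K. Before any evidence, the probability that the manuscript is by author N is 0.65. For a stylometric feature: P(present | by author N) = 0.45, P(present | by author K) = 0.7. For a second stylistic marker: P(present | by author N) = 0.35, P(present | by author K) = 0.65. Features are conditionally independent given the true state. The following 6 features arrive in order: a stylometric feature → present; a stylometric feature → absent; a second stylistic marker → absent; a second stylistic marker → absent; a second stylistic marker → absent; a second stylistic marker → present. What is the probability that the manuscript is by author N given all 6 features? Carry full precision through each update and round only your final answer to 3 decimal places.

After a stylometric feature='present': P(author N) = 0.45·0.6500 / (0.45·0.6500 + 0.7·0.3500) ≈ 0.5442
After a stylometric feature='absent': P(author N) = 0.55·0.5442 / (0.55·0.5442 + 0.3·0.4558) ≈ 0.6864
After a second stylistic marker='absent': P(author N) = 0.65·0.6864 / (0.65·0.6864 + 0.35·0.3136) ≈ 0.8026
After a second stylistic marker='absent': P(author N) = 0.65·0.8026 / (0.65·0.8026 + 0.35·0.1974) ≈ 0.8830
After a second stylistic marker='absent': P(author N) = 0.65·0.8830 / (0.65·0.8830 + 0.35·0.1170) ≈ 0.9334
After a second stylistic marker='present': P(author N) = 0.35·0.9334 / (0.35·0.9334 + 0.65·0.0666) ≈ 0.8830

0.883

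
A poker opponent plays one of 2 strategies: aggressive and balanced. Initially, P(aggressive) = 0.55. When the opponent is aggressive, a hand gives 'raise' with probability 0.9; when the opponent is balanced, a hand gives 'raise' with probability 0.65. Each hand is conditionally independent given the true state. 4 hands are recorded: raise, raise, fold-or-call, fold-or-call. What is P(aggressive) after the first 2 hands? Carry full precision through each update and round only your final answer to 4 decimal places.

After 'raise': P(aggressive) = 0.9·0.5500 / (0.9·0.5500 + 0.65·0.4500) ≈ 0.6286
After 'raise': P(aggressive) = 0.9·0.6286 / (0.9·0.6286 + 0.65·0.3714) ≈ 0.7009

0.7009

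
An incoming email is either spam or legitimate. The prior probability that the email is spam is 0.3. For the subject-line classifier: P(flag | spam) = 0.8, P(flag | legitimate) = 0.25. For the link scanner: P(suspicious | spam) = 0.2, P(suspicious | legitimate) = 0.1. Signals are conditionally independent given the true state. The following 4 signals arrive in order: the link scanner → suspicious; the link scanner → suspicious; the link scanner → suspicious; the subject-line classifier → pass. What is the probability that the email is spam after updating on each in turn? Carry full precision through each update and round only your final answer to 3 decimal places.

After the link scanner='suspicious': P(spam) = 0.2·0.3000 / (0.2·0.3000 + 0.1·0.7000) ≈ 0.4615
After the link scanner='suspicious': P(spam) = 0.2·0.4615 / (0.2·0.4615 + 0.1·0.5385) ≈ 0.6316
After the link scanner='suspicious': P(spam) = 0.2·0.6316 / (0.2·0.6316 + 0.1·0.3684) ≈ 0.7742
After the subject-line classifier='pass': P(spam) = 0.2·0.7742 / (0.2·0.7742 + 0.75·0.2258) ≈ 0.4776

0.478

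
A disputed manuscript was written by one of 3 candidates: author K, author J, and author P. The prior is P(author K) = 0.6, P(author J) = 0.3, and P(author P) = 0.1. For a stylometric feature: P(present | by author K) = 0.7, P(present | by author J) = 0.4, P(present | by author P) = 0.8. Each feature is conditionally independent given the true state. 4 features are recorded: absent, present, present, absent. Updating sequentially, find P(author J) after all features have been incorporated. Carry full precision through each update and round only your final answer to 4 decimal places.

0.3732

After 'absent': normaliser = 0.3·0.6000 + 0.6·0.3000 + 0.2·0.1000; P(author K) ≈ 0.4737, P(author J) ≈ 0.4737, P(author P) ≈ 0.0526
After 'present': normaliser = 0.7·0.4737 + 0.4·0.4737 + 0.8·0.0526; P(author K) ≈ 0.5888, P(author J) ≈ 0.3364, P(author P) ≈ 0.0748
After 'present': normaliser = 0.7·0.5888 + 0.4·0.3364 + 0.8·0.0748; P(author K) ≈ 0.6795, P(author J) ≈ 0.2219, P(author P) ≈ 0.0986
After 'absent': normaliser = 0.3·0.6795 + 0.6·0.2219 + 0.2·0.0986; P(author K) ≈ 0.5715, P(author J) ≈ 0.3732, P(author P) ≈ 0.0553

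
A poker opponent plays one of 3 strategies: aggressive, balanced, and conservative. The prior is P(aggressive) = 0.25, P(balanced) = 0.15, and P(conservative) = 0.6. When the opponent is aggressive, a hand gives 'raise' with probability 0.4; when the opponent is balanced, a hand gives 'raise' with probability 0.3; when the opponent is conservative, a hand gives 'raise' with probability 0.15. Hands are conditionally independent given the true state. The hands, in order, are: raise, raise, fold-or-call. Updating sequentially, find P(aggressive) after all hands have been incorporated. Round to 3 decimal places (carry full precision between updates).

After 'raise': normaliser = 0.4·0.2500 + 0.3·0.1500 + 0.15·0.6000; P(aggressive) ≈ 0.4255, P(balanced) ≈ 0.1915, P(conservative) ≈ 0.3830
After 'raise': normaliser = 0.4·0.4255 + 0.3·0.1915 + 0.15·0.3830; P(aggressive) ≈ 0.5970, P(balanced) ≈ 0.2015, P(conservative) ≈ 0.2015
After 'fold-or-call': normaliser = 0.6·0.5970 + 0.7·0.2015 + 0.85·0.2015; P(aggressive) ≈ 0.5342, P(balanced) ≈ 0.2104, P(conservative) ≈ 0.2554

0.534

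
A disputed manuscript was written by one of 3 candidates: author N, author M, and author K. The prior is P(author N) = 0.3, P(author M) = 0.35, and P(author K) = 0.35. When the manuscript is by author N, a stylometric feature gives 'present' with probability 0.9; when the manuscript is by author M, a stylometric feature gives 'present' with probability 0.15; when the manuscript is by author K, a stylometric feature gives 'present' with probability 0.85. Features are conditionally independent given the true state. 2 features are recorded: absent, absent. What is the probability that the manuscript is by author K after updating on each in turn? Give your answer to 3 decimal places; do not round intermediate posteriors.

After 'absent': normaliser = 0.1·0.3000 + 0.85·0.3500 + 0.15·0.3500; P(author N) ≈ 0.0789, P(author M) ≈ 0.7829, P(author K) ≈ 0.1382
After 'absent': normaliser = 0.1·0.0789 + 0.85·0.7829 + 0.15·0.1382; P(author N) ≈ 0.0114, P(author M) ≈ 0.9588, P(author K) ≈ 0.0299

0.030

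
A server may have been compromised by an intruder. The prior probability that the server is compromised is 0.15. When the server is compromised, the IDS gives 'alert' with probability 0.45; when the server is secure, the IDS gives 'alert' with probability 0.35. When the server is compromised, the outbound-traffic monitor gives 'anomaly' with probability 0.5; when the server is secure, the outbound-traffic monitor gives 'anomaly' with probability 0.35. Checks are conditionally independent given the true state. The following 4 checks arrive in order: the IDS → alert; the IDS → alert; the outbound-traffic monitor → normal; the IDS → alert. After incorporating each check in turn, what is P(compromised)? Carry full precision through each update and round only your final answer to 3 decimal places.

0.224

After the IDS='alert': P(compromised) = 0.45·0.1500 / (0.45·0.1500 + 0.35·0.8500) ≈ 0.1849
After the IDS='alert': P(compromised) = 0.45·0.1849 / (0.45·0.1849 + 0.35·0.8151) ≈ 0.2258
After the outbound-traffic monitor='normal': P(compromised) = 0.5·0.2258 / (0.5·0.2258 + 0.65·0.7742) ≈ 0.1833
After the IDS='alert': P(compromised) = 0.45·0.1833 / (0.45·0.1833 + 0.35·0.8167) ≈ 0.2239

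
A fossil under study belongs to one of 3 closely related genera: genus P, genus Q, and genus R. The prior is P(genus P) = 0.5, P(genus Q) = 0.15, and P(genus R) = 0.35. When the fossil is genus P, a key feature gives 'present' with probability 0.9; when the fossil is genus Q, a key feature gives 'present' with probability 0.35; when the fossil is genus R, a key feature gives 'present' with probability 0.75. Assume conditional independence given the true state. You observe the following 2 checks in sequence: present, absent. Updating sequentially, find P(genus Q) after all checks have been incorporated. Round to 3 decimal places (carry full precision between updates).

Apply Bayes' rule sequentially, carrying P(genus Q) forward.
After 'present': normaliser = 0.9·0.5000 + 0.35·0.1500 + 0.75·0.3500; P(genus P) ≈ 0.5882, P(genus Q) ≈ 0.0686, P(genus R) ≈ 0.3431
After 'absent': normaliser = 0.1·0.5882 + 0.65·0.0686 + 0.25·0.3431; P(genus P) ≈ 0.3109, P(genus Q) ≈ 0.2358, P(genus R) ≈ 0.4534

0.236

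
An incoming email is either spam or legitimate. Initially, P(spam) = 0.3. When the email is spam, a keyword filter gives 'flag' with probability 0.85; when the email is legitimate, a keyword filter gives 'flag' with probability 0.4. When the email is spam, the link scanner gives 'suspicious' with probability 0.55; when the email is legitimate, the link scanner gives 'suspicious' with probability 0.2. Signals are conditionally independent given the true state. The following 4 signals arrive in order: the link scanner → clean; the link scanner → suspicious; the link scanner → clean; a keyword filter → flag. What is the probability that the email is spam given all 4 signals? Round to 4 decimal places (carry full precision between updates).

After the link scanner='clean': P(spam) = 0.45·0.3000 / (0.45·0.3000 + 0.8·0.7000) ≈ 0.1942
After the link scanner='suspicious': P(spam) = 0.55·0.1942 / (0.55·0.1942 + 0.2·0.8058) ≈ 0.3987
After the link scanner='clean': P(spam) = 0.45·0.3987 / (0.45·0.3987 + 0.8·0.6013) ≈ 0.2716
After a keyword filter='flag': P(spam) = 0.85·0.2716 / (0.85·0.2716 + 0.4·0.7284) ≈ 0.4421

0.4421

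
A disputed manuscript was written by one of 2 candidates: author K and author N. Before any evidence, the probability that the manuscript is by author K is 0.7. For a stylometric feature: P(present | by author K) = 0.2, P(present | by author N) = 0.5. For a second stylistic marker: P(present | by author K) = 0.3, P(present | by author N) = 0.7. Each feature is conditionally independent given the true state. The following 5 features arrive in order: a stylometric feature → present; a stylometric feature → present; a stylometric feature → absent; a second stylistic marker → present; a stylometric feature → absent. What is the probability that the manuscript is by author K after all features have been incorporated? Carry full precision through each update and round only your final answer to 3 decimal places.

After a stylometric feature='present': P(author K) = 0.2·0.7000 / (0.2·0.7000 + 0.5·0.3000) ≈ 0.4828
After a stylometric feature='present': P(author K) = 0.2·0.4828 / (0.2·0.4828 + 0.5·0.5172) ≈ 0.2718
After a stylometric feature='absent': P(author K) = 0.8·0.2718 / (0.8·0.2718 + 0.5·0.7282) ≈ 0.3740
After a second stylistic marker='present': P(author K) = 0.3·0.3740 / (0.3·0.3740 + 0.7·0.6260) ≈ 0.2038
After a stylometric feature='absent': P(author K) = 0.8·0.2038 / (0.8·0.2038 + 0.5·0.7962) ≈ 0.2906

0.291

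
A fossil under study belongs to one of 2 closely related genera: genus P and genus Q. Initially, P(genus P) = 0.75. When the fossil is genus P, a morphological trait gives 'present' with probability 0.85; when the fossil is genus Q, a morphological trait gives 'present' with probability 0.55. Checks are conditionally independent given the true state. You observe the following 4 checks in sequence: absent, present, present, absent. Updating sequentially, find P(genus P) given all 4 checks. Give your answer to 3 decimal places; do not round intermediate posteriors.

0.443

Apply Bayes' rule sequentially, carrying P(genus P) forward.
After 'absent': P(genus P) = 0.15·0.7500 / (0.15·0.7500 + 0.45·0.2500) ≈ 0.5000
After 'present': P(genus P) = 0.85·0.5000 / (0.85·0.5000 + 0.55·0.5000) ≈ 0.6071
After 'present': P(genus P) = 0.85·0.6071 / (0.85·0.6071 + 0.55·0.3929) ≈ 0.7049
After 'absent': P(genus P) = 0.15·0.7049 / (0.15·0.7049 + 0.45·0.2951) ≈ 0.4433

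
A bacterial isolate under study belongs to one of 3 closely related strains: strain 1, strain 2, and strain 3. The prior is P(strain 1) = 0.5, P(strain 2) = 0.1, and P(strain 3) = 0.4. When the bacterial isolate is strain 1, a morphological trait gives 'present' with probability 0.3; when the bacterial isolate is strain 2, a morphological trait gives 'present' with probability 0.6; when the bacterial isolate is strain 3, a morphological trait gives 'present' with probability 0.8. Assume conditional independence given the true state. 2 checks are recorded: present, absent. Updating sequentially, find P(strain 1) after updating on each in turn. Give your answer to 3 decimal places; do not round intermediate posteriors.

Each posterior becomes the prior for the next update.
After 'present': normaliser = 0.3·0.5000 + 0.6·0.1000 + 0.8·0.4000; P(strain 1) ≈ 0.2830, P(strain 2) ≈ 0.1132, P(strain 3) ≈ 0.6038
After 'absent': normaliser = 0.7·0.2830 + 0.4·0.1132 + 0.2·0.6038; P(strain 1) ≈ 0.5440, P(strain 2) ≈ 0.1244, P(strain 3) ≈ 0.3316

0.544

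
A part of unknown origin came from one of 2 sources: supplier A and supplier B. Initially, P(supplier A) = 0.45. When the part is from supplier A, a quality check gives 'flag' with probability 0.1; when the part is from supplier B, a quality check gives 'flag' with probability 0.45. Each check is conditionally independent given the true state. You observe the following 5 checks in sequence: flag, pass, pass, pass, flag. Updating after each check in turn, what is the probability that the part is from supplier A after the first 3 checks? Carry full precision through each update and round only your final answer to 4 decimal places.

0.3274

After 'flag': P(supplier A) = 0.1·0.4500 / (0.1·0.4500 + 0.45·0.5500) ≈ 0.1538
After 'pass': P(supplier A) = 0.9·0.1538 / (0.9·0.1538 + 0.55·0.8462) ≈ 0.2293
After 'pass': P(supplier A) = 0.9·0.2293 / (0.9·0.2293 + 0.55·0.7707) ≈ 0.3274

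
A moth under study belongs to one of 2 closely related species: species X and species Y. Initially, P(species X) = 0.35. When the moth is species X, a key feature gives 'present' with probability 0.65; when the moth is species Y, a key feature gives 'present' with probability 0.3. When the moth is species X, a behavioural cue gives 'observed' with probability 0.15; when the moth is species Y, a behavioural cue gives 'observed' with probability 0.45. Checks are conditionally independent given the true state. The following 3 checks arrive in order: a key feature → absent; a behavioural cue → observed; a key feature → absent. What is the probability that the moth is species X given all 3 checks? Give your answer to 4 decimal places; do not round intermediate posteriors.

After a key feature='absent': P(species X) = 0.35·0.3500 / (0.35·0.3500 + 0.7·0.6500) ≈ 0.2121
After a behavioural cue='observed': P(species X) = 0.15·0.2121 / (0.15·0.2121 + 0.45·0.7879) ≈ 0.0824
After a key feature='absent': P(species X) = 0.35·0.0824 / (0.35·0.0824 + 0.7·0.9176) ≈ 0.0429

0.0429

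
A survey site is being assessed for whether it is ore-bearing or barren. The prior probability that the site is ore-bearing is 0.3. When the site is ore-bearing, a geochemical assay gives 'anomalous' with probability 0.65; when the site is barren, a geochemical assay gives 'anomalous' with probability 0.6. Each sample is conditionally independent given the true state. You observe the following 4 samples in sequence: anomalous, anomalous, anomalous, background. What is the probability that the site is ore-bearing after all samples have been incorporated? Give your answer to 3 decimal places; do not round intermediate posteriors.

0.323

After 'anomalous': P(ore) = 0.65·0.3000 / (0.65·0.3000 + 0.6·0.7000) ≈ 0.3171
After 'anomalous': P(ore) = 0.65·0.3171 / (0.65·0.3171 + 0.6·0.6829) ≈ 0.3347
After 'anomalous': P(ore) = 0.65·0.3347 / (0.65·0.3347 + 0.6·0.6653) ≈ 0.3527
After 'background': P(ore) = 0.35·0.3527 / (0.35·0.3527 + 0.4·0.6473) ≈ 0.3229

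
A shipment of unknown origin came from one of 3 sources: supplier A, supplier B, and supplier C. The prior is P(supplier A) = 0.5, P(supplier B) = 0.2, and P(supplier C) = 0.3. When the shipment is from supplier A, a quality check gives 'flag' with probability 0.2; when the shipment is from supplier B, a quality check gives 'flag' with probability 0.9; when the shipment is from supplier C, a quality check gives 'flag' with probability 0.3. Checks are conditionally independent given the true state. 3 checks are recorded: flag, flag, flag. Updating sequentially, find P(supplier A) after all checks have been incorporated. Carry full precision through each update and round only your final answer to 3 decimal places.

After 'flag': normaliser = 0.2·0.5000 + 0.9·0.2000 + 0.3·0.3000; P(supplier A) ≈ 0.2703, P(supplier B) ≈ 0.4865, P(supplier C) ≈ 0.2432
After 'flag': normaliser = 0.2·0.2703 + 0.9·0.4865 + 0.3·0.2432; P(supplier A) ≈ 0.0957, P(supplier B) ≈ 0.7751, P(supplier C) ≈ 0.1292
After 'flag': normaliser = 0.2·0.0957 + 0.9·0.7751 + 0.3·0.1292; P(supplier A) ≈ 0.0253, P(supplier B) ≈ 0.9234, P(supplier C) ≈ 0.0513

0.025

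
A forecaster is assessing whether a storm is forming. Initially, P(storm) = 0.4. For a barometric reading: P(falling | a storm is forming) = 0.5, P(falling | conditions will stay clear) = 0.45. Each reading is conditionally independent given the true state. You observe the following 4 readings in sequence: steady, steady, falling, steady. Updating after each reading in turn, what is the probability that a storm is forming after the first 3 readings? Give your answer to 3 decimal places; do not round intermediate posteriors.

After 'steady': P(storm) = 0.5·0.4000 / (0.5·0.4000 + 0.55·0.6000) ≈ 0.3774
After 'steady': P(storm) = 0.5·0.3774 / (0.5·0.3774 + 0.55·0.6226) ≈ 0.3552
After 'falling': P(storm) = 0.5·0.3552 / (0.5·0.3552 + 0.45·0.6448) ≈ 0.3797

0.380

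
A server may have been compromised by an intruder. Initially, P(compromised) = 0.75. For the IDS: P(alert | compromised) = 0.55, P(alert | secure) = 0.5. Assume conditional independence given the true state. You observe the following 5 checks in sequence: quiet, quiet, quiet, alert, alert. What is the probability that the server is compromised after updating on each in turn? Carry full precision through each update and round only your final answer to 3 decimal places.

0.726

After 'quiet': P(compromised) = 0.45·0.7500 / (0.45·0.7500 + 0.5·0.2500) ≈ 0.7297
After 'quiet': P(compromised) = 0.45·0.7297 / (0.45·0.7297 + 0.5·0.2703) ≈ 0.7085
After 'quiet': P(compromised) = 0.45·0.7085 / (0.45·0.7085 + 0.5·0.2915) ≈ 0.6862
After 'alert': P(compromised) = 0.55·0.6862 / (0.55·0.6862 + 0.5·0.3138) ≈ 0.7064
After 'alert': P(compromised) = 0.55·0.7064 / (0.55·0.7064 + 0.5·0.2936) ≈ 0.7257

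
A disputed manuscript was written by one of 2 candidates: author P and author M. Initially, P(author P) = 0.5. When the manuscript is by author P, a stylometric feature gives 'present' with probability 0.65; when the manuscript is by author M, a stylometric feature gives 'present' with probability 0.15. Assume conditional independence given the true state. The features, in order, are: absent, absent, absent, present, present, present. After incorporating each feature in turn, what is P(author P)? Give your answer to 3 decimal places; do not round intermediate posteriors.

0.850

After 'absent': P(author P) = 0.35·0.5000 / (0.35·0.5000 + 0.85·0.5000) ≈ 0.2917
After 'absent': P(author P) = 0.35·0.2917 / (0.35·0.2917 + 0.85·0.7083) ≈ 0.1450
After 'absent': P(author P) = 0.35·0.1450 / (0.35·0.1450 + 0.85·0.8550) ≈ 0.0653
After 'present': P(author P) = 0.65·0.0653 / (0.65·0.0653 + 0.15·0.9347) ≈ 0.2323
After 'present': P(author P) = 0.65·0.2323 / (0.65·0.2323 + 0.15·0.7677) ≈ 0.5673
After 'present': P(author P) = 0.65·0.5673 / (0.65·0.5673 + 0.15·0.4327) ≈ 0.8503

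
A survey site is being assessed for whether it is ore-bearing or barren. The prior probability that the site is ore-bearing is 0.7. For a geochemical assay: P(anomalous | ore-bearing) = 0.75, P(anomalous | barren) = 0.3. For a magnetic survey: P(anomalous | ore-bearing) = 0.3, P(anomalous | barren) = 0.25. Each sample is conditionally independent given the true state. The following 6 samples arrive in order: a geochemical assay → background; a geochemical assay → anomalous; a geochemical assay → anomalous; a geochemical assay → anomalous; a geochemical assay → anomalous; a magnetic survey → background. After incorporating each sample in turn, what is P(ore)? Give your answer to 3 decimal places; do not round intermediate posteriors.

Each posterior becomes the prior for the next update.
After a geochemical assay='background': P(ore) = 0.25·0.7000 / (0.25·0.7000 + 0.7·0.3000) ≈ 0.4545
After a geochemical assay='anomalous': P(ore) = 0.75·0.4545 / (0.75·0.4545 + 0.3·0.5455) ≈ 0.6757
After a geochemical assay='anomalous': P(ore) = 0.75·0.6757 / (0.75·0.6757 + 0.3·0.3243) ≈ 0.8389
After a geochemical assay='anomalous': P(ore) = 0.75·0.8389 / (0.75·0.8389 + 0.3·0.1611) ≈ 0.9287
After a geochemical assay='anomalous': P(ore) = 0.75·0.9287 / (0.75·0.9287 + 0.3·0.0713) ≈ 0.9702
After a magnetic survey='background': P(ore) = 0.7·0.9702 / (0.7·0.9702 + 0.75·0.0298) ≈ 0.9681

0.968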